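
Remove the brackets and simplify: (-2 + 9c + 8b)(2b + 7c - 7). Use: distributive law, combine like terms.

-60b - 77c + 14 + 74bc + 63c² + 16b²

(-2 + 9c + 8b)(2b + 7c - 7)
= -4b - 14c + 14 + 18bc + 63c² - 63c + 16b² + 56bc - 56b    [distributive law]
= -60b - 77c + 14 + 74bc + 63c² + 16b²    [combine like terms]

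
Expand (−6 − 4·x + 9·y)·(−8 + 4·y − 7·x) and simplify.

(−6 − 4·x + 9·y)·(−8 + 4·y − 7·x)
= 48 − 24·y + 42·x + 32·x − 16·x·y + 28·x^2 − 72·y + 36·y^2 − 63·x·y    [distributive law]
= 48 − 96·y + 74·x − 79·x·y + 28·x^2 + 36·y^2    [combine like terms]

48 − 96·y + 74·x − 79·x·y + 28·x^2 + 36·y^2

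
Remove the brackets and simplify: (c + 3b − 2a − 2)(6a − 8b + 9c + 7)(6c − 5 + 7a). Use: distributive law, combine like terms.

−9ac^2 − 173ac − 156a^2c + 114bc^2 + 127bc + 337abc + 54c^3 − 111c^2 − 29c + 89ab + 238a^2b − 144b^2c + 120b^2 − 168ab^2 − 185b − 122a^2 − 84a^3 + 32a + 70

(c + 3b − 2a − 2)(6a − 8b + 9c + 7)(6c − 5 + 7a)
= (6ac − 8bc + 9c^2 + 7c + 18ab − 24b^2 + 27bc + 21b − 12a^2 + 16ab − 18ac − 14a − 12a + 16b − 18c − 14)(6c − 5 + 7a)    [distributive law]
= (−12ac + 19bc + 9c^2 − 11c + 34ab − 24b^2 + 37b − 12a^2 − 26a − 14)(6c − 5 + 7a)    [combine like terms]
= −72ac^2 + 60ac − 84a^2c + 114bc^2 − 95bc + 133abc + 54c^3 − 45c^2 + 63ac^2 − 66c^2 + 55c − 77ac + 204abc − 170ab + 238a^2b − 144b^2c + 120b^2 − 168ab^2 + 222bc − 185b + 259ab − 72a^2c + 60a^2 − 84a^3 − 156ac + 130a − 182a^2 − 84c + 70 − 98a    [distributive law]
= −9ac^2 − 173ac − 156a^2c + 114bc^2 + 127bc + 337abc + 54c^3 − 111c^2 − 29c + 89ab + 238a^2b − 144b^2c + 120b^2 − 168ab^2 − 185b − 122a^2 − 84a^3 + 32a + 70    [combine like terms]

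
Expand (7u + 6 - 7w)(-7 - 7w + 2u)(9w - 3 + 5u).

-109uw - 99u - 227u^2 - 322uw^2 - 189u^2w + 70u^3 - 399w + 126 - 84w^2 + 441w^3

(7u + 6 - 7w)(-7 - 7w + 2u)(9w - 3 + 5u)
= (-49u - 49uw + 14u^2 - 42 - 42w + 12u + 49w + 49w^2 - 14uw)(9w - 3 + 5u)    [distributive law]
= (-37u - 63uw + 14u^2 - 42 + 7w + 49w^2)(9w - 3 + 5u)    [combine like terms]
= -333uw + 111u - 185u^2 - 567uw^2 + 189uw - 315u^2w + 126u^2w - 42u^2 + 70u^3 - 378w + 126 - 210u + 63w^2 - 21w + 35uw + 441w^3 - 147w^2 + 245uw^2    [distributive law]
= -109uw - 99u - 227u^2 - 322uw^2 - 189u^2w + 70u^3 - 399w + 126 - 84w^2 + 441w^3    [combine like terms]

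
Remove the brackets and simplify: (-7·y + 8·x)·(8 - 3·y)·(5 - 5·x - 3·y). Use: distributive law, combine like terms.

-280·y - 32·x·y + 273·y^2 - 33·x·y^2 - 63·y^3 + 320·x - 320·x^2 + 120·x^2·y

(-7·y + 8·x)·(8 - 3·y)·(5 - 5·x - 3·y)
= (-56·y + 21·y^2 + 64·x - 24·x·y)·(5 - 5·x - 3·y)    [distributive law]
= -280·y + 280·x·y + 168·y^2 + 105·y^2 - 105·x·y^2 - 63·y^3 + 320·x - 320·x^2 - 192·x·y - 120·x·y + 120·x^2·y + 72·x·y^2    [distributive law]
= -280·y - 32·x·y + 273·y^2 - 33·x·y^2 - 63·y^3 + 320·x - 320·x^2 + 120·x^2·y    [combine like terms]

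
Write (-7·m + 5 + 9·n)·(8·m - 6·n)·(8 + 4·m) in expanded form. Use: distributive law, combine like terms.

(-7·m + 5 + 9·n)·(8·m - 6·n)·(8 + 4·m)
= (-56·m² + 42·m·n + 40·m - 30·n + 72·m·n - 54·n²)·(8 + 4·m)    [distributive law]
= (-56·m² + 114·m·n + 40·m - 30·n - 54·n²)·(8 + 4·m)    [combine like terms]
= -448·m² - 224·m³ + 912·m·n + 456·m²·n + 320·m + 160·m² - 240·n - 120·m·n - 432·n² - 216·m·n²    [distributive law]
= -288·m² - 224·m³ + 792·m·n + 456·m²·n + 320·m - 240·n - 432·n² - 216·m·n²    [combine like terms]

-288·m² - 224·m³ + 792·m·n + 456·m²·n + 320·m - 240·n - 432·n² - 216·m·n²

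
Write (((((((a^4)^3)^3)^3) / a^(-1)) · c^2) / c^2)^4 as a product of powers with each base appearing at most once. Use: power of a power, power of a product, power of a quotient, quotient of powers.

(((((((a^4)^3)^3)^3) / a^(-1)) · c^2) / c^2)^4
= (((((((a^4)^3)^3)^3) / a^(-1)) · c^2)^4) / ((c^2)^4)    [power of a quotient]
= (((((((a^4)^3)^3)^3) / a^(-1))^4) · ((c^2)^4)) / ((c^2)^4)    [power of a product]
= (((((((a^4)^3)^3)^3)^4) / ((a^(-1))^4)) · ((c^2)^4)) / ((c^2)^4)    [power of a quotient]
= ((((((a^4)^3)^3)^12) / ((a^(-1))^4)) · ((c^2)^4)) / ((c^2)^4)    [power of a power]
= (((((a^4)^3)^36) / ((a^(-1))^4)) · ((c^2)^4)) / ((c^2)^4)    [power of a power]
= ((((a^4)^108) / ((a^(-1))^4)) · ((c^2)^4)) / ((c^2)^4)    [power of a power]
= ((a^432 / ((a^(-1))^4)) · ((c^2)^4)) / ((c^2)^4)    [power of a power]
= ((a^432 / a^(-4)) · ((c^2)^4)) / ((c^2)^4)    [power of a power]
= (a^436 · ((c^2)^4)) / ((c^2)^4)    [quotient of powers]
= (a^436 · c^8) / ((c^2)^4)    [power of a power]
= (a^436 · c^8) / c^8    [power of a power]
= a^436    [quotient of powers]

a^436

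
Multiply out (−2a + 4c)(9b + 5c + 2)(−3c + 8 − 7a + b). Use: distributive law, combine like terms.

(−2a + 4c)(9b + 5c + 2)(−3c + 8 − 7a + b)
= (−18ab − 10ac − 4a + 36bc + 20c² + 8c)(−3c + 8 − 7a + b)    [distributive law]
= 54abc − 144ab + 126a²b − 18ab² + 30ac² − 80ac + 70a²c − 10abc + 12ac − 32a + 28a² − 4ab − 108bc² + 288bc − 252abc + 36b²c − 60c³ + 160c² − 140ac² + 20bc² − 24c² + 64c − 56ac + 8bc    [distributive law]
= −208abc − 148ab + 126a²b − 18ab² − 110ac² − 124ac + 70a²c − 32a + 28a² − 88bc² + 296bc + 36b²c − 60c³ + 136c² + 64c    [combine like terms]

−208abc − 148ab + 126a²b − 18ab² − 110ac² − 124ac + 70a²c − 32a + 28a² − 88bc² + 296bc + 36b²c − 60c³ + 136c² + 64c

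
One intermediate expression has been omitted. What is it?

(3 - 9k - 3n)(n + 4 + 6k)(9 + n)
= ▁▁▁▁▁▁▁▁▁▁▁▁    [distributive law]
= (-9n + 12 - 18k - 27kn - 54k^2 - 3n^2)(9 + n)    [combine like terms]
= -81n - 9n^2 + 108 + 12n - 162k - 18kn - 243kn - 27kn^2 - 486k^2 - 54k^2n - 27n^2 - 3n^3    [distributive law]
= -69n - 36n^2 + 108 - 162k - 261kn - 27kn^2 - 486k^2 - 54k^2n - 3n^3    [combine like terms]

By distributive law:

(3n + 12 + 18k - 9kn - 36k - 54k^2 - 3n^2 - 12n - 18kn)(9 + n)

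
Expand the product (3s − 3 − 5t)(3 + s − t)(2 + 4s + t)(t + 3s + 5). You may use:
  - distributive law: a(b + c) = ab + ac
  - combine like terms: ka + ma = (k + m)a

(3s − 3 − 5t)(3 + s − t)(2 + 4s + t)(t + 3s + 5)
= (9s + 3s² − 3st − 9 − 3s + 3t − 15t − 5st + 5t²)(2 + 4s + t)(t + 3s + 5)    [distributive law]
= (6s + 3s² − 8st − 9 − 12t + 5t²)(2 + 4s + t)(t + 3s + 5)    [combine like terms]
= (12s + 24s² + 6st + 6s² + 12s³ + 3s²t − 16st − 32s²t − 8st² − 18 − 36s − 9t − 24t − 48st − 12t² + 10t² + 20st² + 5t³)(t + 3s + 5)    [distributive law]
= (−24s + 30s² − 58st + 12s³ − 29s²t + 12st² − 18 − 33t − 2t² + 5t³)(t + 3s + 5)    [combine like terms]
= −24st − 72s² − 120s + 30s²t + 90s³ + 150s² − 58st² − 174s²t − 290st + 12s³t + 36s⁴ + 60s³ − 29s²t² − 87s³t − 145s²t + 12st³ + 36s²t² + 60st² − 18t − 54s − 90 − 33t² − 99st − 165t − 2t³ − 6st² − 10t² + 5t⁴ + 15st³ + 25t³    [distributive law]
= −413st + 78s² − 174s − 289s²t + 150s³ − 4st² − 75s³t + 36s⁴ + 7s²t² + 27st³ − 183t − 90 − 43t² + 23t³ + 5t⁴    [combine like terms]

−413st + 78s² − 174s − 289s²t + 150s³ − 4st² − 75s³t + 36s⁴ + 7s²t² + 27st³ − 183t − 90 − 43t² + 23t³ + 5t⁴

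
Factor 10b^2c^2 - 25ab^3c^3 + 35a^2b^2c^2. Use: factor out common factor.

10b^2c^2 - 25ab^3c^3 + 35a^2b^2c^2
= 5(2b^2c^2 - 5ab^3c^3 + 7a^2b^2c^2)    [factor out 5]
= 5b^2c^2(2 - 5abc + 7a^2)    [factor out b^2c^2]

5b^2c^2(2 - 5abc + 7a^2)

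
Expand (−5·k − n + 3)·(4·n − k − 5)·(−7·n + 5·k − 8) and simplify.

113·k·n^2 − 130·k^2·n + 83·k·n + 25·k^3 + 70·k^2 − 251·k + 28·n^3 − 87·n^2 − 31·n + 120

(−5·k − n + 3)·(4·n − k − 5)·(−7·n + 5·k − 8)
= (−20·k·n + 5·k^2 + 25·k − 4·n^2 + k·n + 5·n + 12·n − 3·k − 15)·(−7·n + 5·k − 8)    [distributive law]
= (−19·k·n + 5·k^2 + 22·k − 4·n^2 + 17·n − 15)·(−7·n + 5·k − 8)    [combine like terms]
= 133·k·n^2 − 95·k^2·n + 152·k·n − 35·k^2·n + 25·k^3 − 40·k^2 − 154·k·n + 110·k^2 − 176·k + 28·n^3 − 20·k·n^2 + 32·n^2 − 119·n^2 + 85·k·n − 136·n + 105·n − 75·k + 120    [distributive law]
= 113·k·n^2 − 130·k^2·n + 83·k·n + 25·k^3 + 70·k^2 − 251·k + 28·n^3 − 87·n^2 − 31·n + 120    [combine like terms]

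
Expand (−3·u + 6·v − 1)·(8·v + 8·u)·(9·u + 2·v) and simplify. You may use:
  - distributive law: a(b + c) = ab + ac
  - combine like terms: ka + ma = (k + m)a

168·u²·v + 480·u·v² − 216·u³ + 96·v³ − 88·u·v − 16·v² − 72·u²

(−3·u + 6·v − 1)·(8·v + 8·u)·(9·u + 2·v)
= (−24·u·v − 24·u² + 48·v² + 48·u·v − 8·v − 8·u)·(9·u + 2·v)    [distributive law]
= (24·u·v − 24·u² + 48·v² − 8·v − 8·u)·(9·u + 2·v)    [combine like terms]
= 216·u²·v + 48·u·v² − 216·u³ − 48·u²·v + 432·u·v² + 96·v³ − 72·u·v − 16·v² − 72·u² − 16·u·v    [distributive law]
= 168·u²·v + 480·u·v² − 216·u³ + 96·v³ − 88·u·v − 16·v² − 72·u²    [combine like terms]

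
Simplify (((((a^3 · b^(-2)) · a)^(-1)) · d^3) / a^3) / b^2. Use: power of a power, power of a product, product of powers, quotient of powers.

a^(-7)d^3

(((((a^3 · b^(-2)) · a)^(-1)) · d^3) / a^3) / b^2
= (((((a^3 · b^(-2))^(-1)) · (a^(-1))) · d^3) / a^3) / b^2    [power of a product]
= ((((((a^3)^(-1)) · ((b^(-2))^(-1))) · (a^(-1))) · d^3) / a^3) / b^2    [power of a product]
= ((((a^(-3) · ((b^(-2))^(-1))) · (a^(-1))) · d^3) / a^3) / b^2    [power of a power]
= ((((a^(-3) · b^2) · (a^(-1))) · d^3) / a^3) / b^2    [power of a power]
= a^(-7)d^3    [quotient of powers; product of powers]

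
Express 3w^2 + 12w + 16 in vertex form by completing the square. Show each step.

3w^2 + 12w + 16
= 3(w^2 + 4w) + 16    [factor out 3 from the w-terms]
= 3(w^2 + 4w + 4 − 4) + 16    [add and subtract 4 inside the bracket]
= 3(w + 2)^2 − 12 + 16    [perfect-square identity]
= 3(w + 2)^2 + 4    [combine constants]

3(w + 2)^2 + 4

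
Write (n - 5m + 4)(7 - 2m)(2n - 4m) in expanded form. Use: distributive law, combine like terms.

(n - 5m + 4)(7 - 2m)(2n - 4m)
= (7n - 2mn - 35m + 10m² + 28 - 8m)(2n - 4m)    [distributive law]
= (7n - 2mn - 43m + 10m² + 28)(2n - 4m)    [combine like terms]
= 14n² - 28mn - 4mn² + 8m²n - 86mn + 172m² + 20m²n - 40m³ + 56n - 112m    [distributive law]
= 14n² - 114mn - 4mn² + 28m²n + 172m² - 40m³ + 56n - 112m    [combine like terms]

14n² - 114mn - 4mn² + 28m²n + 172m² - 40m³ + 56n - 112m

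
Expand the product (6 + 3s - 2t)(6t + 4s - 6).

48t + 6s - 36 + 10st + 12s^2 - 12t^2

(6 + 3s - 2t)(6t + 4s - 6)
= 36t + 24s - 36 + 18st + 12s^2 - 18s - 12t^2 - 8st + 12t    [distributive law]
= 48t + 6s - 36 + 10st + 12s^2 - 12t^2    [combine like terms]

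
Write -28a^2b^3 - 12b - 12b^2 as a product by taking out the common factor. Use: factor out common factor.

-28a^2b^3 - 12b - 12b^2
= 4(-7a^2b^3 - 3b - 3b^2)    [factor out 4]
= 4b(-7a^2b^2 - 3 - 3b)    [factor out b]

4b(-7a^2b^2 - 3 - 3b)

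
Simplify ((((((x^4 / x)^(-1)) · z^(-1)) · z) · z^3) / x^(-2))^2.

x^(-2)z^6

((((((x^4 / x)^(-1)) · z^(-1)) · z) · z^3) / x^(-2))^2
= ((((((x^4 / x)^(-1)) · z^(-1)) · z) · z^3)^2) / ((x^(-2))^2)    [power of a quotient]
= ((((((x^4 / x)^(-1)) · z^(-1)) · z)^2) · ((z^3)^2)) / ((x^(-2))^2)    [power of a product]
= ((((((x^4 / x)^(-1)) · z^(-1))^2) · (z^2)) · ((z^3)^2)) / ((x^(-2))^2)    [power of a product]
= ((((((x^4 / x)^(-1))^2) · ((z^(-1))^2)) · (z^2)) · ((z^3)^2)) / ((x^(-2))^2)    [power of a product]
= (((((x^4 / x)^(-2)) · ((z^(-1))^2)) · (z^2)) · ((z^3)^2)) / ((x^(-2))^2)    [power of a power]
= ((((((x^4)^(-2)) / (x^(-2))) · ((z^(-1))^2)) · (z^2)) · ((z^3)^2)) / ((x^(-2))^2)    [power of a quotient]
= ((((x^(-8) / (x^(-2))) · ((z^(-1))^2)) · (z^2)) · ((z^3)^2)) / ((x^(-2))^2)    [power of a power]
= (((x^(-6) · ((z^(-1))^2)) · (z^2)) · ((z^3)^2)) / ((x^(-2))^2)    [quotient of powers]
= (((x^(-6) · z^(-2)) · (z^2)) · ((z^3)^2)) / ((x^(-2))^2)    [power of a power]
= (((x^(-6) · z^(-2)) · z^2) · z^6) / ((x^(-2))^2)    [power of a power]
= (((x^(-6) · z^(-2)) · z^2) · z^6) / x^(-4)    [power of a power]
= x^(-2)z^6    [quotient of powers; product of powers]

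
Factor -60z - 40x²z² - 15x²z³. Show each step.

5z(-12 - 8x²z - 3x²z²)

-60z - 40x²z² - 15x²z³
= 5(-12z - 8x²z² - 3x²z³)    [factor out 5]
= 5z(-12 - 8x²z - 3x²z²)    [factor out z]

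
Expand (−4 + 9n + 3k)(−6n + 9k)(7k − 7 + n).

−309kn − 168n + 402n² − 441k² + 252k − 315kn² − 54n³ + 468k²n + 189k³

(−4 + 9n + 3k)(−6n + 9k)(7k − 7 + n)
= (24n − 36k − 54n² + 81kn − 18kn + 27k²)(7k − 7 + n)    [distributive law]
= (24n − 36k − 54n² + 63kn + 27k²)(7k − 7 + n)    [combine like terms]
= 168kn − 168n + 24n² − 252k² + 252k − 36kn − 378kn² + 378n² − 54n³ + 441k²n − 441kn + 63kn² + 189k³ − 189k² + 27k²n    [distributive law]
= −309kn − 168n + 402n² − 441k² + 252k − 315kn² − 54n³ + 468k²n + 189k³    [combine like terms]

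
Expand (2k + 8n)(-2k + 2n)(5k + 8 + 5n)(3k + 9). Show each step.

-60k⁴ - 276k³ - 288k² - 240k³n - 1008k²n - 864kn + 60k²n² + 564kn² + 1152n² + 240kn³ + 720n³

(2k + 8n)(-2k + 2n)(5k + 8 + 5n)(3k + 9)
= (-4k² + 4kn - 16kn + 16n²)(5k + 8 + 5n)(3k + 9)    [distributive law]
= (-4k² - 12kn + 16n²)(5k + 8 + 5n)(3k + 9)    [combine like terms]
= (-20k³ - 32k² - 20k²n - 60k²n - 96kn - 60kn² + 80kn² + 128n² + 80n³)(3k + 9)    [distributive law]
= (-20k³ - 32k² - 80k²n - 96kn + 20kn² + 128n² + 80n³)(3k + 9)    [combine like terms]
= -60k⁴ - 180k³ - 96k³ - 288k² - 240k³n - 720k²n - 288k²n - 864kn + 60k²n² + 180kn² + 384kn² + 1152n² + 240kn³ + 720n³    [distributive law]
= -60k⁴ - 276k³ - 288k² - 240k³n - 1008k²n - 864kn + 60k²n² + 564kn² + 1152n² + 240kn³ + 720n³    [combine like terms]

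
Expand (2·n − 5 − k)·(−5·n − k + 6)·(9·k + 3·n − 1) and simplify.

−81·k·n^2 − 30·n^3 + 121·n^2 + 30·k^2·n + 327·k·n − 127·n − 10·k^2 − 269·k + 30 + 9·k^3

(2·n − 5 − k)·(−5·n − k + 6)·(9·k + 3·n − 1)
= (−10·n^2 − 2·k·n + 12·n + 25·n + 5·k − 30 + 5·k·n + k^2 − 6·k)·(9·k + 3·n − 1)    [distributive law]
= (−10·n^2 + 3·k·n + 37·n − k − 30 + k^2)·(9·k + 3·n − 1)    [combine like terms]
= −90·k·n^2 − 30·n^3 + 10·n^2 + 27·k^2·n + 9·k·n^2 − 3·k·n + 333·k·n + 111·n^2 − 37·n − 9·k^2 − 3·k·n + k − 270·k − 90·n + 30 + 9·k^3 + 3·k^2·n − k^2    [distributive law]
= −81·k·n^2 − 30·n^3 + 121·n^2 + 30·k^2·n + 327·k·n − 127·n − 10·k^2 − 269·k + 30 + 9·k^3    [combine like terms]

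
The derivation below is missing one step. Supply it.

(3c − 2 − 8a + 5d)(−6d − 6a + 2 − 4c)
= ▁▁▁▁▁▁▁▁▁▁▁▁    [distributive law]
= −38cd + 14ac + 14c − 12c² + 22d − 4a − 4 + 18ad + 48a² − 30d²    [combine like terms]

Applying distributive law to the line above:

−18cd − 18ac + 6c − 12c² + 12d + 12a − 4 + 8c + 48ad + 48a² − 16a + 32ac − 30d² − 30ad + 10d − 20cd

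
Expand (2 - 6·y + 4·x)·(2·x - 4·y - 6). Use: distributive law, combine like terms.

(2 - 6·y + 4·x)·(2·x - 4·y - 6)
= 4·x - 8·y - 12 - 12·x·y + 24·y² + 36·y + 8·x² - 16·x·y - 24·x    [distributive law]
= -20·x + 28·y - 12 - 28·x·y + 24·y² + 8·x²    [combine like terms]

-20·x + 28·y - 12 - 28·x·y + 24·y² + 8·x²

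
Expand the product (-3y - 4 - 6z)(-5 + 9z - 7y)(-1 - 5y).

(-3y - 4 - 6z)(-5 + 9z - 7y)(-1 - 5y)
= (15y - 27yz + 21y^2 + 20 - 36z + 28y + 30z - 54z^2 + 42yz)(-1 - 5y)    [distributive law]
= (43y + 15yz + 21y^2 + 20 - 6z - 54z^2)(-1 - 5y)    [combine like terms]
= -43y - 215y^2 - 15yz - 75y^2z - 21y^2 - 105y^3 - 20 - 100y + 6z + 30yz + 54z^2 + 270yz^2    [distributive law]
= -143y - 236y^2 + 15yz - 75y^2z - 105y^3 - 20 + 6z + 54z^2 + 270yz^2    [combine like terms]

-143y - 236y^2 + 15yz - 75y^2z - 105y^3 - 20 + 6z + 54z^2 + 270yz^2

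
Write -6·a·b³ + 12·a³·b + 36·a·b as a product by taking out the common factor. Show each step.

-6·a·b³ + 12·a³·b + 36·a·b
= 6(-a·b³ + 2·a³·b + 6·a·b)    [factor out 6]
= 6·a·b(-b² + 2·a² + 6)    [factor out a·b]

6·a·b(-b² + 2·a² + 6)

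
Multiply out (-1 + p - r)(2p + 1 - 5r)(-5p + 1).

7p^2 + 4p - 1 - 27pr + 4r - 10p^3 + 35p^2r - 25pr^2 + 5r^2

(-1 + p - r)(2p + 1 - 5r)(-5p + 1)
= (-2p - 1 + 5r + 2p^2 + p - 5pr - 2pr - r + 5r^2)(-5p + 1)    [distributive law]
= (-p - 1 + 4r + 2p^2 - 7pr + 5r^2)(-5p + 1)    [combine like terms]
= 5p^2 - p + 5p - 1 - 20pr + 4r - 10p^3 + 2p^2 + 35p^2r - 7pr - 25pr^2 + 5r^2    [distributive law]
= 7p^2 + 4p - 1 - 27pr + 4r - 10p^3 + 35p^2r - 25pr^2 + 5r^2    [combine like terms]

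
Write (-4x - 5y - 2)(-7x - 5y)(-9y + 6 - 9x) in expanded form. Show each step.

-747x^2y + 42x^2 - 252x^3 - 720xy^2 + 114xy - 225y^3 + 60y^2 + 84x + 60y

(-4x - 5y - 2)(-7x - 5y)(-9y + 6 - 9x)
= (28x^2 + 20xy + 35xy + 25y^2 + 14x + 10y)(-9y + 6 - 9x)    [distributive law]
= (28x^2 + 55xy + 25y^2 + 14x + 10y)(-9y + 6 - 9x)    [combine like terms]
= -252x^2y + 168x^2 - 252x^3 - 495xy^2 + 330xy - 495x^2y - 225y^3 + 150y^2 - 225xy^2 - 126xy + 84x - 126x^2 - 90y^2 + 60y - 90xy    [distributive law]
= -747x^2y + 42x^2 - 252x^3 - 720xy^2 + 114xy - 225y^3 + 60y^2 + 84x + 60y    [combine like terms]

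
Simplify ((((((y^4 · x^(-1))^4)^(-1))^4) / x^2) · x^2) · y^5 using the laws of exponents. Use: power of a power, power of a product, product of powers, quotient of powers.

x^16y^(-59)

((((((y^4 · x^(-1))^4)^(-1))^4) / x^2) · x^2) · y^5
= (((((y^4 · x^(-1))^4)^(-4)) / x^2) · x^2) · y^5    [power of a power]
= ((((y^4 · x^(-1))^(-16)) / x^2) · x^2) · y^5    [power of a power]
= (((((y^4)^(-16)) · ((x^(-1))^(-16))) / x^2) · x^2) · y^5    [power of a product]
= (((y^(-64) · ((x^(-1))^(-16))) / x^2) · x^2) · y^5    [power of a power]
= (((y^(-64) · x^16) / x^2) · x^2) · y^5    [power of a power]
= x^16y^(-59)    [quotient of powers; product of powers]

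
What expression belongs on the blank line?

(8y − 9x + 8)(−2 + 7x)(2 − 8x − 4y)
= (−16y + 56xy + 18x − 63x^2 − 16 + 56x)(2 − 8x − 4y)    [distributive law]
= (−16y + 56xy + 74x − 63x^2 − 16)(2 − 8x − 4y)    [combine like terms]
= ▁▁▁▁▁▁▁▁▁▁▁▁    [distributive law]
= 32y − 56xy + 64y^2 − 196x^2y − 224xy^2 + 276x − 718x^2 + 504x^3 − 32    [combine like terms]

After distributive law, the bracketed line is:

−32y + 128xy + 64y^2 + 112xy − 448x^2y − 224xy^2 + 148x − 592x^2 − 296xy − 126x^2 + 504x^3 + 252x^2y − 32 + 128x + 64y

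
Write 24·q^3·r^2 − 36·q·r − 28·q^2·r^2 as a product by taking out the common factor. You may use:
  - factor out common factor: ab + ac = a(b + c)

24·q^3·r^2 − 36·q·r − 28·q^2·r^2
= 4(6·q^3·r^2 − 9·q·r − 7·q^2·r^2)    [factor out 4]
= 4·q·r(6·q^2·r − 9 − 7·q·r)    [factor out q·r]

4·q·r(6·q^2·r − 9 − 7·q·r)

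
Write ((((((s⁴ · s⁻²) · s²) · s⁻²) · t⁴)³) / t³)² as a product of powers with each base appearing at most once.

s¹²t¹⁸

((((((s⁴ · s⁻²) · s²) · s⁻²) · t⁴)³) / t³)²
= ((((((s⁴ · s⁻²) · s²) · s⁻²) · t⁴)³)²) / ((t³)²)    [power of a quotient]
= (((((s⁴ · s⁻²) · s²) · s⁻²) · t⁴)⁶) / ((t³)²)    [power of a power]
= (((((s⁴ · s⁻²) · s²) · s⁻²)⁶) · ((t⁴)⁶)) / ((t³)²)    [power of a product]
= (((((s⁴ · s⁻²) · s²)⁶) · ((s⁻²)⁶)) · ((t⁴)⁶)) / ((t³)²)    [power of a product]
= (((((s⁴ · s⁻²)⁶) · ((s²)⁶)) · ((s⁻²)⁶)) · ((t⁴)⁶)) / ((t³)²)    [power of a product]
= ((((((s⁴)⁶) · ((s⁻²)⁶)) · ((s²)⁶)) · ((s⁻²)⁶)) · ((t⁴)⁶)) / ((t³)²)    [power of a product]
= ((((s²⁴ · ((s⁻²)⁶)) · ((s²)⁶)) · ((s⁻²)⁶)) · ((t⁴)⁶)) / ((t³)²)    [power of a power]
= ((((s²⁴ · s⁻¹²) · ((s²)⁶)) · ((s⁻²)⁶)) · ((t⁴)⁶)) / ((t³)²)    [power of a power]
= (((s¹² · ((s²)⁶)) · ((s⁻²)⁶)) · ((t⁴)⁶)) / ((t³)²)    [product of powers]
= (((s¹² · s¹²) · ((s⁻²)⁶)) · ((t⁴)⁶)) / ((t³)²)    [power of a power]
= ((s²⁴ · ((s⁻²)⁶)) · ((t⁴)⁶)) / ((t³)²)    [product of powers]
= ((s²⁴ · s⁻¹²) · ((t⁴)⁶)) / ((t³)²)    [power of a power]
= (s¹² · ((t⁴)⁶)) / ((t³)²)    [product of powers]
= (s¹² · t²⁴) / ((t³)²)    [power of a power]
= (s¹² · t²⁴) / t⁶    [power of a power]
= s¹²t¹⁸    [quotient of powers]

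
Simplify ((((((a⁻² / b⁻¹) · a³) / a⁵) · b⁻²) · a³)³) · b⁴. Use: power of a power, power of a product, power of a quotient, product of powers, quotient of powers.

a⁻³b

((((((a⁻² / b⁻¹) · a³) / a⁵) · b⁻²) · a³)³) · b⁴
= ((((((a⁻² / b⁻¹) · a³) / a⁵) · b⁻²)³) · ((a³)³)) · b⁴    [power of a product]
= ((((((a⁻² / b⁻¹) · a³) / a⁵)³) · ((b⁻²)³)) · ((a³)³)) · b⁴    [power of a product]
= ((((((a⁻² / b⁻¹) · a³)³) / ((a⁵)³)) · ((b⁻²)³)) · ((a³)³)) · b⁴    [power of a quotient]
= ((((((a⁻² / b⁻¹)³) · ((a³)³)) / ((a⁵)³)) · ((b⁻²)³)) · ((a³)³)) · b⁴    [power of a product]
= (((((((a⁻²)³) / ((b⁻¹)³)) · ((a³)³)) / ((a⁵)³)) · ((b⁻²)³)) · ((a³)³)) · b⁴    [power of a quotient]
= (((((a⁻⁶ / ((b⁻¹)³)) · ((a³)³)) / ((a⁵)³)) · ((b⁻²)³)) · ((a³)³)) · b⁴    [power of a power]
= (((((a⁻⁶ / b⁻³) · ((a³)³)) / ((a⁵)³)) · ((b⁻²)³)) · ((a³)³)) · b⁴    [power of a power]
= (((((a⁻⁶ / b⁻³) · a⁹) / ((a⁵)³)) · ((b⁻²)³)) · ((a³)³)) · b⁴    [power of a power]
= (((((a⁻⁶ / b⁻³) · a⁹) / a¹⁵) · ((b⁻²)³)) · ((a³)³)) · b⁴    [power of a power]
= (((((a⁻⁶ / b⁻³) · a⁹) / a¹⁵) · b⁻⁶) · ((a³)³)) · b⁴    [power of a power]
= (((((a⁻⁶ / b⁻³) · a⁹) / a¹⁵) · b⁻⁶) · a⁹) · b⁴    [power of a power]
= a⁻³b    [quotient of powers; product of powers]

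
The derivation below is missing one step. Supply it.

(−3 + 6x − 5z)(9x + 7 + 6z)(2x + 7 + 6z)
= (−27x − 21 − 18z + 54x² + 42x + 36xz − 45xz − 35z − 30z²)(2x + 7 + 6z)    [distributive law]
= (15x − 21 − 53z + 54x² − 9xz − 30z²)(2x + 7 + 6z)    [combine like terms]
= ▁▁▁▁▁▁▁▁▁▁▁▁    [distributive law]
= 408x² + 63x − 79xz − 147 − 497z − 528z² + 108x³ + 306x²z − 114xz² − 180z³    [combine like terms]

Applying distributive law to the line above:

30x² + 105x + 90xz − 42x − 147 − 126z − 106xz − 371z − 318z² + 108x³ + 378x² + 324x²z − 18x²z − 63xz − 54xz² − 60xz² − 210z² − 180z³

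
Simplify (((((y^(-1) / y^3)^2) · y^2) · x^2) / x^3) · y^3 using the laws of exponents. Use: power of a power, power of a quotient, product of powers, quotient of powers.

x^(-1)y^(-3)

(((((y^(-1) / y^3)^2) · y^2) · x^2) / x^3) · y^3
= ((((((y^(-1))^2) / ((y^3)^2)) · y^2) · x^2) / x^3) · y^3    [power of a quotient]
= ((((y^(-2) / ((y^3)^2)) · y^2) · x^2) / x^3) · y^3    [power of a power]
= ((((y^(-2) / y^6) · y^2) · x^2) / x^3) · y^3    [power of a power]
= (((y^(-8) · y^2) · x^2) / x^3) · y^3    [quotient of powers]
= ((y^(-6) · x^2) / x^3) · y^3    [product of powers]
= x^(-1)y^(-3)    [quotient of powers; product of powers]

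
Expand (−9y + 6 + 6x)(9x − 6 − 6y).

−117xy + 18y + 54y^2 + 18x − 36 + 54x^2

(−9y + 6 + 6x)(9x − 6 − 6y)
= −81xy + 54y + 54y^2 + 54x − 36 − 36y + 54x^2 − 36x − 36xy    [distributive law]
= −117xy + 18y + 54y^2 + 18x − 36 + 54x^2    [combine like terms]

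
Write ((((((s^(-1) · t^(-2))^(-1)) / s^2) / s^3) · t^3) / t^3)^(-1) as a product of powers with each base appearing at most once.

s^4·t^(-2)

((((((s^(-1) · t^(-2))^(-1)) / s^2) / s^3) · t^3) / t^3)^(-1)
= ((((((s^(-1) · t^(-2))^(-1)) / s^2) / s^3) · t^3)^(-1)) / ((t^3)^(-1))    [power of a quotient]
= ((((((s^(-1) · t^(-2))^(-1)) / s^2) / s^3)^(-1)) · ((t^3)^(-1))) / ((t^3)^(-1))    [power of a product]
= ((((((s^(-1) · t^(-2))^(-1)) / s^2)^(-1)) / ((s^3)^(-1))) · ((t^3)^(-1))) / ((t^3)^(-1))    [power of a quotient]
= ((((((s^(-1) · t^(-2))^(-1))^(-1)) / ((s^2)^(-1))) / ((s^3)^(-1))) · ((t^3)^(-1))) / ((t^3)^(-1))    [power of a quotient]
= (((((s^(-1) · t^(-2))^1) / ((s^2)^(-1))) / ((s^3)^(-1))) · ((t^3)^(-1))) / ((t^3)^(-1))    [power of a power]
= ((((((s^(-1))^1) · ((t^(-2))^1)) / ((s^2)^(-1))) / ((s^3)^(-1))) · ((t^3)^(-1))) / ((t^3)^(-1))    [power of a product]
= ((((s^(-1) · ((t^(-2))^1)) / ((s^2)^(-1))) / ((s^3)^(-1))) · ((t^3)^(-1))) / ((t^3)^(-1))    [power of a power]
= ((((s^(-1) · t^(-2)) / ((s^2)^(-1))) / ((s^3)^(-1))) · ((t^3)^(-1))) / ((t^3)^(-1))    [power of a power]
= ((((s^(-1) · t^(-2)) / s^(-2)) / ((s^3)^(-1))) · ((t^3)^(-1))) / ((t^3)^(-1))    [power of a power]
= ((((s^(-1) · t^(-2)) / s^(-2)) / s^(-3)) · ((t^3)^(-1))) / ((t^3)^(-1))    [power of a power]
= ((((s^(-1) · t^(-2)) / s^(-2)) / s^(-3)) · t^(-3)) / ((t^3)^(-1))    [power of a power]
= ((((s^(-1) · t^(-2)) / s^(-2)) / s^(-3)) · t^(-3)) / t^(-3)    [power of a power]
= s^4·t^(-2)    [quotient of powers; product of powers]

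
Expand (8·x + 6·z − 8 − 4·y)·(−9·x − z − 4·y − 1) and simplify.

−72·x² − 62·x·z + 4·x·y + 64·x − 6·z² − 20·y·z + 2·z + 36·y + 8 + 16·y²

(8·x + 6·z − 8 − 4·y)·(−9·x − z − 4·y − 1)
= −72·x² − 8·x·z − 32·x·y − 8·x − 54·x·z − 6·z² − 24·y·z − 6·z + 72·x + 8·z + 32·y + 8 + 36·x·y + 4·y·z + 16·y² + 4·y    [distributive law]
= −72·x² − 62·x·z + 4·x·y + 64·x − 6·z² − 20·y·z + 2·z + 36·y + 8 + 16·y²    [combine like terms]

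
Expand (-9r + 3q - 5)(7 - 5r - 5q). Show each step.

-38r + 45r² + 30qr + 46q - 15q² - 35

(-9r + 3q - 5)(7 - 5r - 5q)
= -63r + 45r² + 45qr + 21q - 15qr - 15q² - 35 + 25r + 25q    [distributive law]
= -38r + 45r² + 30qr + 46q - 15q² - 35    [combine like terms]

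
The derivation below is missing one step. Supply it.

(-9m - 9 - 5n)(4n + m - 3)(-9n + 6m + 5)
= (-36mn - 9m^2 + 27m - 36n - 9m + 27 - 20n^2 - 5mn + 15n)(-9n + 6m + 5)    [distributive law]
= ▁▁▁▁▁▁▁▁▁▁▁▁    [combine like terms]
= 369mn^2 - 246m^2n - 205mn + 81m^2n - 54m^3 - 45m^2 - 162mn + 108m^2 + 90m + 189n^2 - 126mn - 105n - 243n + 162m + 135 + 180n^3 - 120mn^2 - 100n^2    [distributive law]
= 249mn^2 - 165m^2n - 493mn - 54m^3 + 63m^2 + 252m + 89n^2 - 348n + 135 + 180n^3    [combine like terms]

By combine like terms:

(-41mn - 9m^2 + 18m - 21n + 27 - 20n^2)(-9n + 6m + 5)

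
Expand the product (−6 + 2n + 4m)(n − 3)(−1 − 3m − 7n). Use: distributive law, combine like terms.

(−6 + 2n + 4m)(n − 3)(−1 − 3m − 7n)
= (−6n + 18 + 2n² − 6n + 4mn − 12m)(−1 − 3m − 7n)    [distributive law]
= (−12n + 18 + 2n² + 4mn − 12m)(−1 − 3m − 7n)    [combine like terms]
= 12n + 36mn + 84n² − 18 − 54m − 126n − 2n² − 6mn² − 14n³ − 4mn − 12m²n − 28mn² + 12m + 36m² + 84mn    [distributive law]
= −114n + 116mn + 82n² − 18 − 42m − 34mn² − 14n³ − 12m²n + 36m²    [combine like terms]

−114n + 116mn + 82n² − 18 − 42m − 34mn² − 14n³ − 12m²n + 36m²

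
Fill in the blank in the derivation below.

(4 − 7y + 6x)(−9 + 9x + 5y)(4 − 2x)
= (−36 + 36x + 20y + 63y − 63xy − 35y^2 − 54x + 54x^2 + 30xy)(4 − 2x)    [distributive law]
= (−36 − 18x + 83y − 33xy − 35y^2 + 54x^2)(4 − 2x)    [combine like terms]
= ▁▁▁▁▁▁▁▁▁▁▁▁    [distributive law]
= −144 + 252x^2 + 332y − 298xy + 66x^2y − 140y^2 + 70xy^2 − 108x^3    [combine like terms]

By distributive law:

−144 + 72x − 72x + 36x^2 + 332y − 166xy − 132xy + 66x^2y − 140y^2 + 70xy^2 + 216x^2 − 108x^3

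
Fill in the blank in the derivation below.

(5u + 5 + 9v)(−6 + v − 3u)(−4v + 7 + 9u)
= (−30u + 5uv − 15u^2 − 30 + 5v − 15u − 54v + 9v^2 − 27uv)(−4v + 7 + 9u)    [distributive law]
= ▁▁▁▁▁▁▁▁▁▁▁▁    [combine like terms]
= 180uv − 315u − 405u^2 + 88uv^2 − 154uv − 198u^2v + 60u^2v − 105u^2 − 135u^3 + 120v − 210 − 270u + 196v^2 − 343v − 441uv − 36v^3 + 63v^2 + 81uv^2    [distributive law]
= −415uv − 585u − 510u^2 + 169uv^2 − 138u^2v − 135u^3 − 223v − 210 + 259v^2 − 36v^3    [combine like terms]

By combine like terms:

(−45u − 22uv − 15u^2 − 30 − 49v + 9v^2)(−4v + 7 + 9u)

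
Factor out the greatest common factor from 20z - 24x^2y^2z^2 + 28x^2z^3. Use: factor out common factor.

4z(5 - 6x^2y^2z + 7x^2z^2)

20z - 24x^2y^2z^2 + 28x^2z^3
= 4(5z - 6x^2y^2z^2 + 7x^2z^3)    [factor out 4]
= 4z(5 - 6x^2y^2z + 7x^2z^2)    [factor out z]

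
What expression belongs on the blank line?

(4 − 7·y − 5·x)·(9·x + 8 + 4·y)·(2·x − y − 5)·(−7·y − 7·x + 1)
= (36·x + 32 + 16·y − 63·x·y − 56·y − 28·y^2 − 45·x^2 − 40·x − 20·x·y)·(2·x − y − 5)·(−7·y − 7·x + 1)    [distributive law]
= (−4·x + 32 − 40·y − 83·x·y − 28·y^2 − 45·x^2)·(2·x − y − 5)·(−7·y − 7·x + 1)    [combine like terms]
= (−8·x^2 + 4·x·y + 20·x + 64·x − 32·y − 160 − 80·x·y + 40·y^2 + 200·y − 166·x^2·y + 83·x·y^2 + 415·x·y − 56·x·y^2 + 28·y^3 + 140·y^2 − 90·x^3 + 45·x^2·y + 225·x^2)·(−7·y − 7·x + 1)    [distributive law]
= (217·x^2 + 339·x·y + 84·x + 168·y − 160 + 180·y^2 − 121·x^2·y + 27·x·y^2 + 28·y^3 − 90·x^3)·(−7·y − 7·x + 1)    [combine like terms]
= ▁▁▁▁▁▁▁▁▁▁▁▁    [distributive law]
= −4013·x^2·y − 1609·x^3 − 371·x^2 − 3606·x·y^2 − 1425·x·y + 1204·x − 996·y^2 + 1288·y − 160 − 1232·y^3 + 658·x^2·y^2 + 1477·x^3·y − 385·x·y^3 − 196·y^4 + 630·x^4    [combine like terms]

Applying distributive law to the line above:

−1519·x^2·y − 1519·x^3 + 217·x^2 − 2373·x·y^2 − 2373·x^2·y + 339·x·y − 588·x·y − 588·x^2 + 84·x − 1176·y^2 − 1176·x·y + 168·y + 1120·y + 1120·x − 160 − 1260·y^3 − 1260·x·y^2 + 180·y^2 + 847·x^2·y^2 + 847·x^3·y − 121·x^2·y − 189·x·y^3 − 189·x^2·y^2 + 27·x·y^2 − 196·y^4 − 196·x·y^3 + 28·y^3 + 630·x^3·y + 630·x^4 − 90·x^3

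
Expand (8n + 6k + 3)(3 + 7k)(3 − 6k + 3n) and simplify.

(8n + 6k + 3)(3 + 7k)(3 − 6k + 3n)
= (24n + 56kn + 18k + 42k² + 9 + 21k)(3 − 6k + 3n)    [distributive law]
= (24n + 56kn + 39k + 42k² + 9)(3 − 6k + 3n)    [combine like terms]
= 72n − 144kn + 72n² + 168kn − 336k²n + 168kn² + 117k − 234k² + 117kn + 126k² − 252k³ + 126k²n + 27 − 54k + 27n    [distributive law]
= 99n + 141kn + 72n² − 210k²n + 168kn² + 63k − 108k² − 252k³ + 27    [combine like terms]

99n + 141kn + 72n² − 210k²n + 168kn² + 63k − 108k² − 252k³ + 27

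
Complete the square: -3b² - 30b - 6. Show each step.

-3(b + 5)² + 69

-3b² - 30b - 6
= -3(b² + 10b) - 6    [factor out -3 from the b-terms]
= -3(b² + 10b + 25 - 25) - 6    [add and subtract 25 inside the bracket]
= -3(b + 5)² + 75 - 6    [perfect-square identity]
= -3(b + 5)² + 69    [combine constants]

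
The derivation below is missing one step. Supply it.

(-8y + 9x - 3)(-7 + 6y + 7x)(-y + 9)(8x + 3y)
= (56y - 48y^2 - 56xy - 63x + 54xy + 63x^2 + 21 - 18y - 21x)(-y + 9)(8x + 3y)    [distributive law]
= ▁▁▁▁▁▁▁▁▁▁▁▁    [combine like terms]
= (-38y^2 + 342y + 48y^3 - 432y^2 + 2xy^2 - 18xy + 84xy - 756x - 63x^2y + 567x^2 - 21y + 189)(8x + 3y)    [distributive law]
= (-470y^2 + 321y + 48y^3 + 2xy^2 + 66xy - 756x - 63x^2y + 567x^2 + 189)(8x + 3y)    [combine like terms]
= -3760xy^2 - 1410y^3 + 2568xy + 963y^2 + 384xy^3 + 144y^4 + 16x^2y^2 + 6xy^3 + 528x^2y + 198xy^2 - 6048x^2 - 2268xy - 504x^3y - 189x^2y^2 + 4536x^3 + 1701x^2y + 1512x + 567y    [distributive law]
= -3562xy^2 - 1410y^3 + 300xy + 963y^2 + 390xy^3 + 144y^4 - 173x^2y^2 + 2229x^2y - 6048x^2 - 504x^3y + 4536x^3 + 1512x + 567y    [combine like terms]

After combine like terms, the bracketed line is:

(38y - 48y^2 - 2xy - 84x + 63x^2 + 21)(-y + 9)(8x + 3y)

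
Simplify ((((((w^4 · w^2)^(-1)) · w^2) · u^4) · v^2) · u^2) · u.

((((((w^4 · w^2)^(-1)) · w^2) · u^4) · v^2) · u^2) · u
= (((((((w^4)^(-1)) · ((w^2)^(-1))) · w^2) · u^4) · v^2) · u^2) · u    [power of a product]
= (((((w^(-4) · ((w^2)^(-1))) · w^2) · u^4) · v^2) · u^2) · u    [power of a power]
= (((((w^(-4) · w^(-2)) · w^2) · u^4) · v^2) · u^2) · u    [power of a power]
= ((((w^(-6) · w^2) · u^4) · v^2) · u^2) · u    [product of powers]
= (((w^(-4) · u^4) · v^2) · u^2) · u    [product of powers]
= u^7·v^2·w^(-4)    [product of powers]

u^7·v^2·w^(-4)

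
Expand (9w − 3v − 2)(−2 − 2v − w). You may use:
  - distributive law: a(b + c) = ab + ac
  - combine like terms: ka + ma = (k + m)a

(9w − 3v − 2)(−2 − 2v − w)
= −18w − 18vw − 9w^2 + 6v + 6v^2 + 3vw + 4 + 4v + 2w    [distributive law]
= −16w − 15vw − 9w^2 + 10v + 6v^2 + 4    [combine like terms]

−16w − 15vw − 9w^2 + 10v + 6v^2 + 4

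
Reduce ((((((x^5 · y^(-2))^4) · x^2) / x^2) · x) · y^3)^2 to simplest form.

x^42y^(-10)

((((((x^5 · y^(-2))^4) · x^2) / x^2) · x) · y^3)^2
= ((((((x^5 · y^(-2))^4) · x^2) / x^2) · x)^2) · ((y^3)^2)    [power of a product]
= ((((((x^5 · y^(-2))^4) · x^2) / x^2)^2) · (x^2)) · ((y^3)^2)    [power of a product]
= ((((((x^5 · y^(-2))^4) · x^2)^2) / ((x^2)^2)) · (x^2)) · ((y^3)^2)    [power of a quotient]
= ((((((x^5 · y^(-2))^4)^2) · ((x^2)^2)) / ((x^2)^2)) · (x^2)) · ((y^3)^2)    [power of a product]
= (((((x^5 · y^(-2))^8) · ((x^2)^2)) / ((x^2)^2)) · (x^2)) · ((y^3)^2)    [power of a power]
= ((((((x^5)^8) · ((y^(-2))^8)) · ((x^2)^2)) / ((x^2)^2)) · (x^2)) · ((y^3)^2)    [power of a product]
= ((((x^40 · ((y^(-2))^8)) · ((x^2)^2)) / ((x^2)^2)) · (x^2)) · ((y^3)^2)    [power of a power]
= ((((x^40 · y^(-16)) · ((x^2)^2)) / ((x^2)^2)) · (x^2)) · ((y^3)^2)    [power of a power]
= ((((x^40 · y^(-16)) · x^4) / ((x^2)^2)) · (x^2)) · ((y^3)^2)    [power of a power]
= ((((x^40 · y^(-16)) · x^4) / x^4) · (x^2)) · ((y^3)^2)    [power of a power]
= ((((x^40 · y^(-16)) · x^4) / x^4) · x^2) · y^6    [power of a power]
= x^42y^(-10)    [quotient of powers; product of powers]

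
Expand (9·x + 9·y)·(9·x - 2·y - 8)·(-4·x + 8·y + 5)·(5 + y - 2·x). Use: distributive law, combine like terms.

(9·x + 9·y)·(9·x - 2·y - 8)·(-4·x + 8·y + 5)·(5 + y - 2·x)
= (81·x^2 - 18·x·y - 72·x + 81·x·y - 18·y^2 - 72·y)·(-4·x + 8·y + 5)·(5 + y - 2·x)    [distributive law]
= (81·x^2 + 63·x·y - 72·x - 18·y^2 - 72·y)·(-4·x + 8·y + 5)·(5 + y - 2·x)    [combine like terms]
= (-324·x^3 + 648·x^2·y + 405·x^2 - 252·x^2·y + 504·x·y^2 + 315·x·y + 288·x^2 - 576·x·y - 360·x + 72·x·y^2 - 144·y^3 - 90·y^2 + 288·x·y - 576·y^2 - 360·y)·(5 + y - 2·x)    [distributive law]
= (-324·x^3 + 396·x^2·y + 693·x^2 + 576·x·y^2 + 27·x·y - 360·x - 144·y^3 - 666·y^2 - 360·y)·(5 + y - 2·x)    [combine like terms]
= -1620·x^3 - 324·x^3·y + 648·x^4 + 1980·x^2·y + 396·x^2·y^2 - 792·x^3·y + 3465·x^2 + 693·x^2·y - 1386·x^3 + 2880·x·y^2 + 576·x·y^3 - 1152·x^2·y^2 + 135·x·y + 27·x·y^2 - 54·x^2·y - 1800·x - 360·x·y + 720·x^2 - 720·y^3 - 144·y^4 + 288·x·y^3 - 3330·y^2 - 666·y^3 + 1332·x·y^2 - 1800·y - 360·y^2 + 720·x·y    [distributive law]
= -3006·x^3 - 1116·x^3·y + 648·x^4 + 2619·x^2·y - 756·x^2·y^2 + 4185·x^2 + 4239·x·y^2 + 864·x·y^3 + 495·x·y - 1800·x - 1386·y^3 - 144·y^4 - 3690·y^2 - 1800·y    [combine like terms]

-3006·x^3 - 1116·x^3·y + 648·x^4 + 2619·x^2·y - 756·x^2·y^2 + 4185·x^2 + 4239·x·y^2 + 864·x·y^3 + 495·x·y - 1800·x - 1386·y^3 - 144·y^4 - 3690·y^2 - 1800·y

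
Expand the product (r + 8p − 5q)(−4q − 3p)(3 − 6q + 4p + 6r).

−12qr + 144q^2r − 100pqr − 24qr^2 − 9pr − 156p^2r − 18pr^2 − 51pq + 182pq^2 + 76p^2q − 72p^2 − 96p^3 + 60q^2 − 120q^3

(r + 8p − 5q)(−4q − 3p)(3 − 6q + 4p + 6r)
= (−4qr − 3pr − 32pq − 24p^2 + 20q^2 + 15pq)(3 − 6q + 4p + 6r)    [distributive law]
= (−4qr − 3pr − 17pq − 24p^2 + 20q^2)(3 − 6q + 4p + 6r)    [combine like terms]
= −12qr + 24q^2r − 16pqr − 24qr^2 − 9pr + 18pqr − 12p^2r − 18pr^2 − 51pq + 102pq^2 − 68p^2q − 102pqr − 72p^2 + 144p^2q − 96p^3 − 144p^2r + 60q^2 − 120q^3 + 80pq^2 + 120q^2r    [distributive law]
= −12qr + 144q^2r − 100pqr − 24qr^2 − 9pr − 156p^2r − 18pr^2 − 51pq + 182pq^2 + 76p^2q − 72p^2 − 96p^3 + 60q^2 − 120q^3    [combine like terms]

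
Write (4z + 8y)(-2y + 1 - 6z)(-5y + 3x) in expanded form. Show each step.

(4z + 8y)(-2y + 1 - 6z)(-5y + 3x)
= (-8yz + 4z - 24z^2 - 16y^2 + 8y - 48yz)(-5y + 3x)    [distributive law]
= (-56yz + 4z - 24z^2 - 16y^2 + 8y)(-5y + 3x)    [combine like terms]
= 280y^2z - 168xyz - 20yz + 12xz + 120yz^2 - 72xz^2 + 80y^3 - 48xy^2 - 40y^2 + 24xy    [distributive law]

280y^2z - 168xyz - 20yz + 12xz + 120yz^2 - 72xz^2 + 80y^3 - 48xy^2 - 40y^2 + 24xy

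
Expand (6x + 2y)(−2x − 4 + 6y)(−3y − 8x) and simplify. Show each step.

(6x + 2y)(−2x − 4 + 6y)(−3y − 8x)
= (−12x² − 24x + 36xy − 4xy − 8y + 12y²)(−3y − 8x)    [distributive law]
= (−12x² − 24x + 32xy − 8y + 12y²)(−3y − 8x)    [combine like terms]
= 36x²y + 96x³ + 72xy + 192x² − 96xy² − 256x²y + 24y² + 64xy − 36y³ − 96xy²    [distributive law]
= −220x²y + 96x³ + 136xy + 192x² − 192xy² + 24y² − 36y³    [combine like terms]

−220x²y + 96x³ + 136xy + 192x² − 192xy² + 24y² − 36y³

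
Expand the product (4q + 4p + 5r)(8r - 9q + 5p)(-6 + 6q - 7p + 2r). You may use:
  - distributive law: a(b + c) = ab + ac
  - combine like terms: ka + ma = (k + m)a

78qr - 150q^2r + 401pqr + 214qr^2 + 216q^2 - 216q^3 + 156pq^2 + 96pq + 232p^2q - 342pr - 359p^2r - 166pr^2 - 120p^2 - 140p^3 - 240r^2 + 80r^3

(4q + 4p + 5r)(8r - 9q + 5p)(-6 + 6q - 7p + 2r)
= (32qr - 36q^2 + 20pq + 32pr - 36pq + 20p^2 + 40r^2 - 45qr + 25pr)(-6 + 6q - 7p + 2r)    [distributive law]
= (-13qr - 36q^2 - 16pq + 57pr + 20p^2 + 40r^2)(-6 + 6q - 7p + 2r)    [combine like terms]
= 78qr - 78q^2r + 91pqr - 26qr^2 + 216q^2 - 216q^3 + 252pq^2 - 72q^2r + 96pq - 96pq^2 + 112p^2q - 32pqr - 342pr + 342pqr - 399p^2r + 114pr^2 - 120p^2 + 120p^2q - 140p^3 + 40p^2r - 240r^2 + 240qr^2 - 280pr^2 + 80r^3    [distributive law]
= 78qr - 150q^2r + 401pqr + 214qr^2 + 216q^2 - 216q^3 + 156pq^2 + 96pq + 232p^2q - 342pr - 359p^2r - 166pr^2 - 120p^2 - 140p^3 - 240r^2 + 80r^3    [combine like terms]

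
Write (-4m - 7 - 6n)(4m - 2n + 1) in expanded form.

(-4m - 7 - 6n)(4m - 2n + 1)
= -16m² + 8mn - 4m - 28m + 14n - 7 - 24mn + 12n² - 6n    [distributive law]
= -16m² - 16mn - 32m + 8n - 7 + 12n²    [combine like terms]

-16m² - 16mn - 32m + 8n - 7 + 12n²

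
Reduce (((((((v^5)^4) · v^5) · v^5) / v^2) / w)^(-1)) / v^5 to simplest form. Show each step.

v^(-33)w

(((((((v^5)^4) · v^5) · v^5) / v^2) / w)^(-1)) / v^5
= (((((((v^5)^4) · v^5) · v^5) / v^2)^(-1)) / (w^(-1))) / v^5    [power of a quotient]
= (((((((v^5)^4) · v^5) · v^5)^(-1)) / ((v^2)^(-1))) / (w^(-1))) / v^5    [power of a quotient]
= (((((((v^5)^4) · v^5)^(-1)) · ((v^5)^(-1))) / ((v^2)^(-1))) / (w^(-1))) / v^5    [power of a product]
= (((((((v^5)^4)^(-1)) · ((v^5)^(-1))) · ((v^5)^(-1))) / ((v^2)^(-1))) / (w^(-1))) / v^5    [power of a product]
= ((((((v^5)^(-4)) · ((v^5)^(-1))) · ((v^5)^(-1))) / ((v^2)^(-1))) / (w^(-1))) / v^5    [power of a power]
= ((((v^(-20) · ((v^5)^(-1))) · ((v^5)^(-1))) / ((v^2)^(-1))) / (w^(-1))) / v^5    [power of a power]
= ((((v^(-20) · v^(-5)) · ((v^5)^(-1))) / ((v^2)^(-1))) / (w^(-1))) / v^5    [power of a power]
= (((v^(-25) · ((v^5)^(-1))) / ((v^2)^(-1))) / (w^(-1))) / v^5    [product of powers]
= (((v^(-25) · v^(-5)) / ((v^2)^(-1))) / (w^(-1))) / v^5    [power of a power]
= ((v^(-30) / ((v^2)^(-1))) / (w^(-1))) / v^5    [product of powers]
= ((v^(-30) / v^(-2)) / (w^(-1))) / v^5    [power of a power]
= (v^(-28) / (w^(-1))) / v^5    [quotient of powers]
= v^(-33)w    [quotient of powers]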